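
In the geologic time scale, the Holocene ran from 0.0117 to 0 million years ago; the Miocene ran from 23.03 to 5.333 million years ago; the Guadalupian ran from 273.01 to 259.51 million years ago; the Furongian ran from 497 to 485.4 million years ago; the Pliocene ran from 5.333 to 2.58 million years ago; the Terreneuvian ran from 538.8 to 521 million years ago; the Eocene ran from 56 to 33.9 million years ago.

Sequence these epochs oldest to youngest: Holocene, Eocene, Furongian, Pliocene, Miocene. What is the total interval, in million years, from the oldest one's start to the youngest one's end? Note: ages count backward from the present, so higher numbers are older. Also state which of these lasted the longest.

Furongian, Eocene, Miocene, Pliocene, Holocene; total span 497 Myr; longest is Eocene

Start ages (Ma): Furongian 497, Eocene 56, Miocene 23.03, Pliocene 5.333, Holocene 0.0117.
Ordered oldest to youngest: Furongian, Eocene, Miocene, Pliocene, Holocene.
Span = 497 − 0 = 497 Myr.
Durations: Pliocene 2.753, Miocene 17.697, Eocene 22.1, Holocene 0.0117, Furongian 11.6 → longest is Eocene (22.1 Myr).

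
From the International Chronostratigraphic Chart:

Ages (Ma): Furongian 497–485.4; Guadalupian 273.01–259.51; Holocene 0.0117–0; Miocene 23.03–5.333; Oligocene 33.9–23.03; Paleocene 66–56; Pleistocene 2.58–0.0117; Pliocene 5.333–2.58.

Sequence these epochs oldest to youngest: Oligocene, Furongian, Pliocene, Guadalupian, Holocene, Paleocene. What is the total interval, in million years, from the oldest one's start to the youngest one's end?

From the excerpt: Oligocene 33.9–23.03; Furongian 497–485.4; Pliocene 5.333–2.58; Guadalupian 273.01–259.51; Holocene 0.0117–0; Paleocene 66–56 (Ma).
Larger Ma is earlier, so the oldest is Furongian and the youngest is Holocene; oldest to youngest: Furongian, Guadalupian, Paleocene, Oligocene, Pliocene, Holocene.
Oldest start 497 minus youngest end 0 gives 497 Myr overall.

Furongian → Guadalupian → Paleocene → Oligocene → Pliocene → Holocene; total span 497 Myr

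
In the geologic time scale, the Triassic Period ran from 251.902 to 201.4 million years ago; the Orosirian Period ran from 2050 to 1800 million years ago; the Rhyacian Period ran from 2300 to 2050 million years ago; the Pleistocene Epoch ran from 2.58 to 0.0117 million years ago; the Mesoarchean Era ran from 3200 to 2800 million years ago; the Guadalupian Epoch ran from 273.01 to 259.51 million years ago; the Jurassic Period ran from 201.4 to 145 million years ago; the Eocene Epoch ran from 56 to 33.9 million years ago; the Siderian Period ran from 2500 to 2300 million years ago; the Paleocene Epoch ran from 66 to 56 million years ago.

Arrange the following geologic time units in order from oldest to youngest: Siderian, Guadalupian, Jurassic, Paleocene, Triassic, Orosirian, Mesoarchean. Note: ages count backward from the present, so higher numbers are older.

Mesoarchean, Siderian, Orosirian, Guadalupian, Triassic, Jurassic, Paleocene

Sorting by start age (descending Ma, since larger Ma = older): Mesoarchean start 3200, Siderian start 2500, Orosirian start 2050, Guadalupian start 273.01, Triassic start 251.902, Jurassic start 201.4, Paleocene start 66.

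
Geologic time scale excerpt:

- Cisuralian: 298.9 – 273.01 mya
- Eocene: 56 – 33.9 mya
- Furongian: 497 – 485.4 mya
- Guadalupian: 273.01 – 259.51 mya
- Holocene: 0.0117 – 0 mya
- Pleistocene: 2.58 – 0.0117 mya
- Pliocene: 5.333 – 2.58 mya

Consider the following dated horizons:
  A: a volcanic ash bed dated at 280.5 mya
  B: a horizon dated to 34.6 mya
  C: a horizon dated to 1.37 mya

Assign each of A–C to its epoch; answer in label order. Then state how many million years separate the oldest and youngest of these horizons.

A: 280.5 Ma lies in 298.9–273.01 Ma, so Cisuralian.
B: 34.6 Ma lies in 56–33.9 Ma, so Eocene.
C: 1.37 Ma lies in 2.58–0.0117 Ma, so Pleistocene.
Oldest = 280.5 Ma, youngest = 1.37 Ma → span 279.13 Myr.

A — Cisuralian; B — Eocene; C — Pleistocene; span 279.13 million years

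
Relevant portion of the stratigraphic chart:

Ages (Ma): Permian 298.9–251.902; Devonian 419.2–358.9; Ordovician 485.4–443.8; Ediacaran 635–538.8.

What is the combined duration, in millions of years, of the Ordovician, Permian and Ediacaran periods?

Each duration: Ordovician = 41.6; Permian = 46.998; Ediacaran = 96.2.
Sum: 41.6 + 46.998 + 96.2 = 184.798 Myr.

184.798 million years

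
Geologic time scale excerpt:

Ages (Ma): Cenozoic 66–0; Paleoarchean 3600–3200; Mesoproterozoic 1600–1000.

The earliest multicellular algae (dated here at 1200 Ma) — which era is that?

Mesoproterozoic

1200 Ma lies between 1600 and 1000 Ma, so it falls in the Mesoproterozoic.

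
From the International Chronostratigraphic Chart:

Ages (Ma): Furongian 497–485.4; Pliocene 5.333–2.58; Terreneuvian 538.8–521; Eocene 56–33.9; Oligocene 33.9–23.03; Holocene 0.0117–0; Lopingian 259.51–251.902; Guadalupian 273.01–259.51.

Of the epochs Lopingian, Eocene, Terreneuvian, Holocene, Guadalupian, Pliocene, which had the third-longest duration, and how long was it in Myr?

Guadalupian, 13.5 million years

Start − end for each: Lopingian 259.51 − 251.902 = 7.608; Eocene 56 − 33.9 = 22.1; Terreneuvian 538.8 − 521 = 17.8; Holocene 0.0117 − 0 = 0.0117; Guadalupian 273.01 − 259.51 = 13.5; Pliocene 5.333 − 2.58 = 2.753.
Ranking these from longest: Eocene > Terreneuvian > Guadalupian > Lopingian > Pliocene > Holocene.
Position 3 in that ranking is Guadalupian, which lasted 13.5 Myr.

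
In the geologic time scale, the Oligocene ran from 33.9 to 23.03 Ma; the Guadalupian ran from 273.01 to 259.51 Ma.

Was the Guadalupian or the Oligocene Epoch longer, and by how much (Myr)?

Guadalupian: 273.01 − 259.51 = 13.5 Myr.
Oligocene: 33.9 − 23.03 = 10.87 Myr.
Difference: 13.5 − 10.87 = 2.63 Myr, so the Guadalupian was longer.

Guadalupian, by 2.63 million years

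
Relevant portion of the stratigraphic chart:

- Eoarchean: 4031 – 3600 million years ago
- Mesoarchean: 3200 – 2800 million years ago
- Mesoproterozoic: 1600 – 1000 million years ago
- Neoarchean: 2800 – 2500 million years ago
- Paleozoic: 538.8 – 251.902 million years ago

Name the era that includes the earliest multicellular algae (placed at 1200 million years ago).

Mesoproterozoic

1200 Ma lies between 1600 and 1000 Ma, so it falls in the Mesoproterozoic.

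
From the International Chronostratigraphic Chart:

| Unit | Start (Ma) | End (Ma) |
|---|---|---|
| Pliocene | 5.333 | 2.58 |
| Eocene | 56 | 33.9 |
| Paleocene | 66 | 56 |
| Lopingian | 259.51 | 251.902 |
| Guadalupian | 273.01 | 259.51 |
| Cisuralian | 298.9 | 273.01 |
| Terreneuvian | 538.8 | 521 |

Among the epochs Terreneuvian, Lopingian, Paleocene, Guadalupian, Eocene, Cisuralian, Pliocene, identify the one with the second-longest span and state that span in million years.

Durations: Terreneuvian 17.8; Lopingian 7.608; Paleocene 10; Guadalupian 13.5; Eocene 22.1; Cisuralian 25.89; Pliocene 2.753 Myr.
Sorted longest-first: Cisuralian (25.89), Eocene (22.1), Terreneuvian (17.8), Guadalupian (13.5), Paleocene (10), Lopingian (7.608), Pliocene (2.753).
The second longest is Eocene at 22.1 Myr.

Eocene, 22.1 million years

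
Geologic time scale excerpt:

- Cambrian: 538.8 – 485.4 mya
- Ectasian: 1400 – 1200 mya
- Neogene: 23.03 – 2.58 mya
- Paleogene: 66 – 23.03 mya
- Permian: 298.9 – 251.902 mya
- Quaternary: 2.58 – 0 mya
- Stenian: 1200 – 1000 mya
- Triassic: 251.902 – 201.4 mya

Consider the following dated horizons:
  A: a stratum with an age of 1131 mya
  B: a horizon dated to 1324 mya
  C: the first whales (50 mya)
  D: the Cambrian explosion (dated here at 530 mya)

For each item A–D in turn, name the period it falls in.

A: 1131 Ma lies in 1200–1000 Ma, so Stenian.
B: 1324 Ma lies in 1400–1200 Ma, so Ectasian.
C: 50 Ma lies in 66–23.03 Ma, so Paleogene.
D: 530 Ma lies in 538.8–485.4 Ma, so Cambrian.

A — Stenian; B — Ectasian; C — Paleogene; D — Cambrian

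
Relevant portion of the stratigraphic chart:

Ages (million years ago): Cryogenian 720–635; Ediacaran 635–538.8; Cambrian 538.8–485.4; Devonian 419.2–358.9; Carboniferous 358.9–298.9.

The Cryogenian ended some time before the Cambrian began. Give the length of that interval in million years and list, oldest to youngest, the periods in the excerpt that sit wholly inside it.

96.2 million years; Ediacaran

End of Cryogenian = 635 Ma; start of Cambrian = 538.8 Ma.
Gap = 635 − 538.8 = 96.2 Myr.
Periods wholly inside 635–538.8 Ma: Ediacaran (635–538.8).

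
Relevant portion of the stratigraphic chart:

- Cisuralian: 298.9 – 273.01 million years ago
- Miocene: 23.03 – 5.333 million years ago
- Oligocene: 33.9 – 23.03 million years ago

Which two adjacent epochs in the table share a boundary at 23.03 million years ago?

The Oligocene ends at 23.03 million years ago and the Miocene begins at 23.03 million years ago, so they share that boundary.

Oligocene and Miocene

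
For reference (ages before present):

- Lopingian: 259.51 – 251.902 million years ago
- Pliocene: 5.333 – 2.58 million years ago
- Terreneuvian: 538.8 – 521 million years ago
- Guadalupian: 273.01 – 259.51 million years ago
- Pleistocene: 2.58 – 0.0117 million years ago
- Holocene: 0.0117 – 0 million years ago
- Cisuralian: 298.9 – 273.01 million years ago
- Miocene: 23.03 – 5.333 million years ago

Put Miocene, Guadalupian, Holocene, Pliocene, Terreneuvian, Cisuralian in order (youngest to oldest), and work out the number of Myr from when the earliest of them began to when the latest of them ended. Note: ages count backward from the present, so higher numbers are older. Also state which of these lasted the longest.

Holocene → Pliocene → Miocene → Guadalupian → Cisuralian → Terreneuvian; total span 538.8 Myr; longest is Cisuralian

From the excerpt: Miocene 23.03–5.333; Guadalupian 273.01–259.51; Holocene 0.0117–0; Pliocene 5.333–2.58; Terreneuvian 538.8–521; Cisuralian 298.9–273.01 (Ma).
Larger Ma is earlier, so the oldest is Terreneuvian and the youngest is Holocene; youngest to oldest: Holocene, Pliocene, Miocene, Guadalupian, Cisuralian, Terreneuvian.
Oldest start 538.8 minus youngest end 0 gives 538.8 Myr overall.
Individual lengths (start − end): Holocene 0.0117; Terreneuvian 17.8; Cisuralian 25.89; Guadalupian 13.5; Miocene 17.697; Pliocene 2.753. The largest is Cisuralian at 25.89 Myr.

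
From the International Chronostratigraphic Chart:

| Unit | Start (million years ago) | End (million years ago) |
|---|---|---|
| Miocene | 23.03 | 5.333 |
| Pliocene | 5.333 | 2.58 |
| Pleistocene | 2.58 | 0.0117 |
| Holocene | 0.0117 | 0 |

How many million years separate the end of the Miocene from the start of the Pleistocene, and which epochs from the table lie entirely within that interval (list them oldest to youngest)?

2.753 million years; Pliocene

The Miocene closes at 5.333 Ma and the Pleistocene opens at 2.58 Ma, so the interval is 5.333 − 2.58 = 2.753 Myr.
An epoch fits inside if it starts at or after 5.333 Ma and ends at or before 2.58 Ma; oldest first that gives Pliocene.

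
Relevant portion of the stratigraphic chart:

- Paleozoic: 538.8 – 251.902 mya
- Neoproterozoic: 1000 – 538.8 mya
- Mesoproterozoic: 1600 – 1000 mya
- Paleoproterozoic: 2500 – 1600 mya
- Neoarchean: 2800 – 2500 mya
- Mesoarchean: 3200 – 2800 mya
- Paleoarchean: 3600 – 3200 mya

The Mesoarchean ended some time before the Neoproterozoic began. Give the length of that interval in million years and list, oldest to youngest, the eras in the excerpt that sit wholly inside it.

End of Mesoarchean = 2800 Ma; start of Neoproterozoic = 1000 Ma.
Gap = 2800 − 1000 = 1800 Myr.
Eras wholly inside 2800–1000 Ma: Neoarchean (2800–2500), Paleoproterozoic (2500–1600), Mesoproterozoic (1600–1000).

1800 million years; Neoarchean, Paleoproterozoic, Mesoproterozoic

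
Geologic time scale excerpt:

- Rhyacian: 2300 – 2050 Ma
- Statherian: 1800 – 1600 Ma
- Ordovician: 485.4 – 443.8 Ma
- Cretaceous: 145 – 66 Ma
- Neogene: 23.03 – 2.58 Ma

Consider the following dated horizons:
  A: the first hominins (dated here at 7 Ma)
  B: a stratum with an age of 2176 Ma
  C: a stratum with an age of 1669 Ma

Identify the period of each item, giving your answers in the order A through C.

A — Neogene; B — Rhyacian; C — Statherian

A: 7 Ma lies in 23.03–2.58 Ma, so Neogene.
B: 2176 Ma lies in 2300–2050 Ma, so Rhyacian.
C: 1669 Ma lies in 1800–1600 Ma, so Statherian.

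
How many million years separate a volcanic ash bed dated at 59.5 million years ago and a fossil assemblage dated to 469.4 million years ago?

469.4 − 59.5 = 409.9 million years.

409.9 million years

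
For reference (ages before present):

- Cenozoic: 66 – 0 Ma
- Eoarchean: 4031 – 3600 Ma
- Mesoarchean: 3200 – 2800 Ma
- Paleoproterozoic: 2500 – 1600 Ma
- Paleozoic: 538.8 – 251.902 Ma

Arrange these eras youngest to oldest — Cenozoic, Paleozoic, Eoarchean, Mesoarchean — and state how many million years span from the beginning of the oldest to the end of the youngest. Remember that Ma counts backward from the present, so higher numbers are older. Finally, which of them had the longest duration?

Cenozoic → Paleozoic → Mesoarchean → Eoarchean; total span 4031 Myr; longest is Eoarchean

From the excerpt: Cenozoic 66–0; Paleozoic 538.8–251.902; Eoarchean 4031–3600; Mesoarchean 3200–2800 (Ma).
Larger Ma is earlier, so the oldest is Eoarchean and the youngest is Cenozoic; youngest to oldest: Cenozoic, Paleozoic, Mesoarchean, Eoarchean.
Oldest start 4031 minus youngest end 0 gives 4031 Myr overall.
Individual lengths (start − end): Paleozoic 286.898; Eoarchean 431; Cenozoic 66; Mesoarchean 400. The largest is Eoarchean at 431 Myr.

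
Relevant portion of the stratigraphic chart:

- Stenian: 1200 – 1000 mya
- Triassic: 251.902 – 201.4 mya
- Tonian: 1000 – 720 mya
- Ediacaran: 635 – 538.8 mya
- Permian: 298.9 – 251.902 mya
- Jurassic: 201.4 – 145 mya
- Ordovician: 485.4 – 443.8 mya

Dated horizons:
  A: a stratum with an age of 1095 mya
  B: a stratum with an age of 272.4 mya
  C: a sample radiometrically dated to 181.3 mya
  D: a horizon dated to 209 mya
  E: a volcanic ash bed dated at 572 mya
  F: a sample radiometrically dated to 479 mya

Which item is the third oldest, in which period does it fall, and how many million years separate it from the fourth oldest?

F, in the Ordovician; 206.6 million years to B

Larger Ma means older, so oldest first: A 1095 > E 572 > F 479 > B 272.4 > D 209 > C 181.3.
Counting 3 along gives F (479 Ma); the excerpt puts that inside the Ordovician, 485.4–443.8 Ma.
Next in line is B (272.4 Ma), and 479 − 272.4 = 206.6 Myr.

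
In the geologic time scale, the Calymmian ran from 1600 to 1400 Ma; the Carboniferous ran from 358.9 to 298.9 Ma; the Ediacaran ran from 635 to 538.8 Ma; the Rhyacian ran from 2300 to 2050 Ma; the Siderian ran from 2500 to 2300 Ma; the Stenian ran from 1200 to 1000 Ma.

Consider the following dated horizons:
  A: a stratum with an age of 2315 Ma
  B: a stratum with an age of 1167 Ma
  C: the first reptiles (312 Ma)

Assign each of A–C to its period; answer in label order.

Match each age against the start–end ranges in the excerpt: A = 2315 Ma → Siderian (2500–2300); B = 1167 Ma → Stenian (1200–1000); C = 312 Ma → Carboniferous (358.9–298.9).

A — Siderian; B — Stenian; C — Carboniferous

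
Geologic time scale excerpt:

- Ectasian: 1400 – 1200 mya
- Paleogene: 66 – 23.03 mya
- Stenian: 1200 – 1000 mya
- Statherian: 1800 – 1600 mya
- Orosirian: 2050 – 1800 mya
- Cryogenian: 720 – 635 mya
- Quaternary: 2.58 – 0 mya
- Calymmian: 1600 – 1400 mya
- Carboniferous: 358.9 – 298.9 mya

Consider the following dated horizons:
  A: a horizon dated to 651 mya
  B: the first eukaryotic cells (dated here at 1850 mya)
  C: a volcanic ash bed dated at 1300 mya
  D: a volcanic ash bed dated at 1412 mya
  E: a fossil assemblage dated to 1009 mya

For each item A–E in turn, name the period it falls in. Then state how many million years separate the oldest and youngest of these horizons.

A: 651 Ma lies in 720–635 Ma, so Cryogenian.
B: 1850 Ma lies in 2050–1800 Ma, so Orosirian.
C: 1300 Ma lies in 1400–1200 Ma, so Ectasian.
D: 1412 Ma lies in 1600–1400 Ma, so Calymmian.
E: 1009 Ma lies in 1200–1000 Ma, so Stenian.
Oldest = 1850 Ma, youngest = 651 Ma → span 1199 Myr.

A — Cryogenian; B — Orosirian; C — Ectasian; D — Calymmian; E — Stenian; span 1199 million years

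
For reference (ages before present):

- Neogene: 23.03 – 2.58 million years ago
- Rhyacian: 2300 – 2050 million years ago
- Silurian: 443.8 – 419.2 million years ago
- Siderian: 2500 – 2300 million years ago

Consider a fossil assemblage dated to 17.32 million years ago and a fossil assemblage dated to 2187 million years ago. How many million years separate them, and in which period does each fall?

Elapsed time: 2187 − 17.32 = 2169.68 Myr.
17.32 Ma lies within 23.03–2.58 Ma: Neogene.
2187 Ma lies within 2300–2050 Ma: Rhyacian.

2169.68 million years apart; the first in the Neogene, the second in the Rhyacian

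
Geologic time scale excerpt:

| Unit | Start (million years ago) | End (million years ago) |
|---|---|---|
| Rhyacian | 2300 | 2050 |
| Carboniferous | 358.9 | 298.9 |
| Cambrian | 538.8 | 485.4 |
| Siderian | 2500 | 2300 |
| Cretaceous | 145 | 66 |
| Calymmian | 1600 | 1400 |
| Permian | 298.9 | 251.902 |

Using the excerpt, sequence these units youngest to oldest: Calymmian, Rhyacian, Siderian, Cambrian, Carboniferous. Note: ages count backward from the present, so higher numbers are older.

Read off each span (Ma): Calymmian 1600–1400; Rhyacian 2300–2050; Siderian 2500–2300; Cambrian 538.8–485.4; Carboniferous 358.9–298.9.
Larger Ma is older, so oldest→youngest is Siderian, Rhyacian, Calymmian, Cambrian, Carboniferous; reverse it for youngest→oldest.

Carboniferous, then Cambrian, then Calymmian, then Rhyacian, then Siderian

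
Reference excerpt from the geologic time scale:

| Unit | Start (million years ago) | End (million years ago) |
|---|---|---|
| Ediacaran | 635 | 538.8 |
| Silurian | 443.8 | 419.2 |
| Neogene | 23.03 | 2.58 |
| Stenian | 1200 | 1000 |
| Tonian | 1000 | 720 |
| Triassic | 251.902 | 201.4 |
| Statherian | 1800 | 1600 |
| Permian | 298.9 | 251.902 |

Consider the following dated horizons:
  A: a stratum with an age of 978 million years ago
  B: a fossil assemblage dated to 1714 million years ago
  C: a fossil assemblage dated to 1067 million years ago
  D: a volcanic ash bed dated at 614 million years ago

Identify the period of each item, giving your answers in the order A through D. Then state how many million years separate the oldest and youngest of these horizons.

Match each age against the start–end ranges in the excerpt: A = 978 Ma → Tonian (1000–720); B = 1714 Ma → Statherian (1800–1600); C = 1067 Ma → Stenian (1200–1000); D = 614 Ma → Ediacaran (635–538.8).
The largest age is 1714 Ma and the smallest is 614 Ma; their difference is 1100 Myr.

A — Tonian; B — Statherian; C — Stenian; D — Ediacaran; span 1100 million years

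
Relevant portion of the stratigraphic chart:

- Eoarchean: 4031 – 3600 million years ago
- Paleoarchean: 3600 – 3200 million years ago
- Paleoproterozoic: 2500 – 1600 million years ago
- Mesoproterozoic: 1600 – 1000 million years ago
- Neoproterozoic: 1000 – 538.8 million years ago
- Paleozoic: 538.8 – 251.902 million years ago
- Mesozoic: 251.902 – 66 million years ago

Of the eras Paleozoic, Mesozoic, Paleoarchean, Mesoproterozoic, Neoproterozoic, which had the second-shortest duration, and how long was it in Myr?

Paleozoic, 286.898 million years

Durations: Paleozoic 286.898; Mesozoic 185.902; Paleoarchean 400; Mesoproterozoic 600; Neoproterozoic 461.2 Myr.
Sorted shortest-first: Mesozoic (185.902), Paleozoic (286.898), Paleoarchean (400), Neoproterozoic (461.2), Mesoproterozoic (600).
The second shortest is Paleozoic at 286.898 Myr.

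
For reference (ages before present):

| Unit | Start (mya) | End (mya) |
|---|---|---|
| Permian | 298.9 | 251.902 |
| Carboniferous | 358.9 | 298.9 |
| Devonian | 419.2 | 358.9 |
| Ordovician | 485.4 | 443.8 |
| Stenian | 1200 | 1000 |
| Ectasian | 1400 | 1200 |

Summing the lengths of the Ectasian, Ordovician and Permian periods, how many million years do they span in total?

288.598 million years

Each duration: Ectasian = 200; Ordovician = 41.6; Permian = 46.998.
Sum: 200 + 41.6 + 46.998 = 288.598 Myr.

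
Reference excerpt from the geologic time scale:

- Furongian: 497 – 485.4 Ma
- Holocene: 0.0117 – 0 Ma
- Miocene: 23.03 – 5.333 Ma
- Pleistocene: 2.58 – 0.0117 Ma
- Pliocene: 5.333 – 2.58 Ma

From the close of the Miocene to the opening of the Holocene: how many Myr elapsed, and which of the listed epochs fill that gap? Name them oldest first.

5.3213 million years; Pliocene, Pleistocene

The Miocene closes at 5.333 Ma and the Holocene opens at 0.0117 Ma, so the interval is 5.333 − 0.0117 = 5.3213 Myr.
An epoch fits inside if it starts at or after 5.333 Ma and ends at or before 0.0117 Ma; oldest first that gives Pliocene, Pleistocene.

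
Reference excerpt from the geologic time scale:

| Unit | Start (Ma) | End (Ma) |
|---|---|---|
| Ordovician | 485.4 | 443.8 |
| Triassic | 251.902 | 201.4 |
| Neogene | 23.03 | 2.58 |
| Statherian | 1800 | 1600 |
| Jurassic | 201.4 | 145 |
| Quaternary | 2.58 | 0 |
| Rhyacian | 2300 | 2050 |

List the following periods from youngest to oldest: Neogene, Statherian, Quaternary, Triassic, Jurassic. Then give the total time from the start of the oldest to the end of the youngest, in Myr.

Quaternary → Neogene → Jurassic → Triassic → Statherian; total span 1800 Myr

Start ages (Ma): Statherian 1800, Triassic 251.902, Jurassic 201.4, Neogene 23.03, Quaternary 2.58.
Ordered youngest to oldest: Quaternary, Neogene, Jurassic, Triassic, Statherian.
Span = 1800 − 0 = 1800 Myr.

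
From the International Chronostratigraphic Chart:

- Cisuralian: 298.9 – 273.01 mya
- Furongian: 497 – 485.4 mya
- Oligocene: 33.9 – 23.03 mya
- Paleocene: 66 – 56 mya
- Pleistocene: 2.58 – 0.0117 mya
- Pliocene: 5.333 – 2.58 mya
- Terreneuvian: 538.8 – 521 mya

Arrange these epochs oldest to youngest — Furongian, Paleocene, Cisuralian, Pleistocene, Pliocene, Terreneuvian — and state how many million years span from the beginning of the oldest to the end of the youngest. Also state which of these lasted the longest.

Terreneuvian, Furongian, Cisuralian, Paleocene, Pliocene, Pleistocene; total span 538.7883 Myr; longest is Cisuralian

Start ages (Ma): Terreneuvian 538.8, Furongian 497, Cisuralian 298.9, Paleocene 66, Pliocene 5.333, Pleistocene 2.58.
Ordered oldest to youngest: Terreneuvian, Furongian, Cisuralian, Paleocene, Pliocene, Pleistocene.
Span = 538.8 − 0.0117 = 538.7883 Myr.
Durations: Furongian 11.6, Cisuralian 25.89, Terreneuvian 17.8, Pleistocene 2.5683, Paleocene 10, Pliocene 2.753 → longest is Cisuralian (25.89 Myr).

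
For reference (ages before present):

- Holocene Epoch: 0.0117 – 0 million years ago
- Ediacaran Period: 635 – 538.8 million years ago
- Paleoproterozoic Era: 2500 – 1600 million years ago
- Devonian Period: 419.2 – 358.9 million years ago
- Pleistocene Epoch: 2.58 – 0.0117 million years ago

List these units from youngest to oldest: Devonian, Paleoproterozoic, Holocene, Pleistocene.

Read off each span (Ma): Devonian 419.2–358.9; Paleoproterozoic 2500–1600; Holocene 0.0117–0; Pleistocene 2.58–0.0117.
Larger Ma is older, so oldest→youngest is Paleoproterozoic, Devonian, Pleistocene, Holocene; reverse it for youngest→oldest.

Holocene, then Pleistocene, then Devonian, then Paleoproterozoic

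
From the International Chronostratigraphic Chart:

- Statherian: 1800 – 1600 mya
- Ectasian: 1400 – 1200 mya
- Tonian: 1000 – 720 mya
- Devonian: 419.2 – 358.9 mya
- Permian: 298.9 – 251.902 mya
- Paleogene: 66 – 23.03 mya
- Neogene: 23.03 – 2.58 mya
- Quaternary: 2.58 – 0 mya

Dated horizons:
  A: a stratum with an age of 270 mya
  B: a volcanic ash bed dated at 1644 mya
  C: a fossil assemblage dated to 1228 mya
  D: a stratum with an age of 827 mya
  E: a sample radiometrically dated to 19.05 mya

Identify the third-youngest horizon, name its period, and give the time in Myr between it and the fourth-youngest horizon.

Smaller Ma means younger, so youngest first: E 19.05 < A 270 < D 827 < C 1228 < B 1644.
Counting 3 along gives D (827 Ma); the excerpt puts that inside the Tonian, 1000–720 Ma.
Next in line is C (1228 Ma), and 1228 − 827 = 401 Myr.

D, in the Tonian; 401 million years to C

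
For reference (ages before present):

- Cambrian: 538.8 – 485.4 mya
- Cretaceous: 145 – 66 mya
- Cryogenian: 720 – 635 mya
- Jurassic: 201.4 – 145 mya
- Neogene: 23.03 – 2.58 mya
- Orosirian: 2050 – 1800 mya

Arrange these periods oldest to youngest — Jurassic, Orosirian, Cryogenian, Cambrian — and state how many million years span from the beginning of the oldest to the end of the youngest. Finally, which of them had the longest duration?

From the excerpt: Jurassic 201.4–145; Orosirian 2050–1800; Cryogenian 720–635; Cambrian 538.8–485.4 (Ma).
Larger Ma is earlier, so the oldest is Orosirian and the youngest is Jurassic; oldest to youngest: Orosirian, Cryogenian, Cambrian, Jurassic.
Oldest start 2050 minus youngest end 145 gives 1905 Myr overall.
Individual lengths (start − end): Cryogenian 85; Jurassic 56.4; Cambrian 53.4; Orosirian 250. The largest is Orosirian at 250 Myr.

Orosirian, Cryogenian, Cambrian, Jurassic; total span 1905 Myr; longest is Orosirian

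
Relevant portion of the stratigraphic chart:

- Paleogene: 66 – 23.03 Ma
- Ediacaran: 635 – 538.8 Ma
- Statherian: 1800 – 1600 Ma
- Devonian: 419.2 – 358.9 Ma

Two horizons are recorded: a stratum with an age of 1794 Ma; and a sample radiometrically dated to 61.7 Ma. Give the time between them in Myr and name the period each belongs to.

1732.3 million years apart; the first in the Statherian, the second in the Paleogene

Elapsed time: 1794 − 61.7 = 1732.3 Myr.
1794 Ma lies within 1800–1600 Ma: Statherian.
61.7 Ma lies within 66–23.03 Ma: Paleogene.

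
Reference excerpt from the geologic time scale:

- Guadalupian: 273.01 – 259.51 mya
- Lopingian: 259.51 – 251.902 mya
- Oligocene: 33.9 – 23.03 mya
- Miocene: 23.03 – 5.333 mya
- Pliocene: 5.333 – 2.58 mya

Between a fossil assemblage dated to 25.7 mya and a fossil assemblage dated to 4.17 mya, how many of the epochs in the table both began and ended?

1

25.7 Ma sits inside the Oligocene (33.9–23.03) and 4.17 Ma inside the Pliocene (5.333–2.58); neither of those is wholly between the two dates.
The listed epochs lying completely between them are Miocene — 1 in all.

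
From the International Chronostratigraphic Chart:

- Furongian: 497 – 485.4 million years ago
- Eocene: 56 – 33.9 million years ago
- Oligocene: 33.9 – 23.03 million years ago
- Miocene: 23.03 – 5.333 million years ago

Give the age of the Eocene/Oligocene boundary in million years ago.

33.9 million years ago

The Eocene ends and the Oligocene begins at 33.9 million years ago.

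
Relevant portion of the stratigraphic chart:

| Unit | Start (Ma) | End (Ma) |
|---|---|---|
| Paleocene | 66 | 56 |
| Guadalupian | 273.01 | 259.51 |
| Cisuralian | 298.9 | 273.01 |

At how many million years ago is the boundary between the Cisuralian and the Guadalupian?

273.01 Ma

The Cisuralian ends and the Guadalupian begins at 273.01 Ma.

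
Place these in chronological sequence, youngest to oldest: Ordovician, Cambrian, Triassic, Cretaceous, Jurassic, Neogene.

Era membership (oldest first within each) — Paleozoic: Cambrian, Ordovician; Mesozoic: Triassic, Jurassic, Cretaceous; Cenozoic: Neogene. Paleozoic precedes Mesozoic, which precedes Cenozoic. Concatenating the groups in that era order and then reversing gives youngest to oldest.

Neogene, Cretaceous, Jurassic, Triassic, Ordovician, Cambrian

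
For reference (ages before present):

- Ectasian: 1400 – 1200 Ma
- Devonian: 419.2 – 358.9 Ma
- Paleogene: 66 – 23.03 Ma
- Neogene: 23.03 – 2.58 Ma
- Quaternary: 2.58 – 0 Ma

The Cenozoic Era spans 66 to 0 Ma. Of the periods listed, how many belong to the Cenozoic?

Periods inside 66–0 Ma: Paleogene, Neogene, Quaternary — 3 in total.

3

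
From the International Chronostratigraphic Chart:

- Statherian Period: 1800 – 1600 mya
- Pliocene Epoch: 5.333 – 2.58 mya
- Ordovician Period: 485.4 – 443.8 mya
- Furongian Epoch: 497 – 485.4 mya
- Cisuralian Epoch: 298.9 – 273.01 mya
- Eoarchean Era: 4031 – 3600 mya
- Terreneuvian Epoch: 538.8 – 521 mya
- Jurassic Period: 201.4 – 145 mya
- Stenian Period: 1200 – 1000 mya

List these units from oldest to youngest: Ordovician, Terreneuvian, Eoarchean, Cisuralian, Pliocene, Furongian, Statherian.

Read off each span (Ma): Ordovician 485.4–443.8; Terreneuvian 538.8–521; Eoarchean 4031–3600; Cisuralian 298.9–273.01; Pliocene 5.333–2.58; Furongian 497–485.4; Statherian 1800–1600.
Larger Ma is older, so oldest→youngest is Eoarchean, Statherian, Terreneuvian, Furongian, Ordovician, Cisuralian, Pliocene.

Eoarchean, Statherian, Terreneuvian, Furongian, Ordovician, Cisuralian, Pliocene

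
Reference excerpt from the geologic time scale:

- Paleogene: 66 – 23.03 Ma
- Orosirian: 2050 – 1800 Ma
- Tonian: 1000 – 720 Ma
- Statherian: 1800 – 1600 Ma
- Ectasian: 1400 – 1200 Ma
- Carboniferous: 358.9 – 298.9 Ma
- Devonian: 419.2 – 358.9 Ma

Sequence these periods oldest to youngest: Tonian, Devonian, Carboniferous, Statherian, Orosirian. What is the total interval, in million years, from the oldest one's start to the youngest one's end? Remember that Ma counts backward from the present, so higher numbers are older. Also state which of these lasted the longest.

Orosirian → Statherian → Tonian → Devonian → Carboniferous; total span 1751.1 Myr; longest is Tonian

From the excerpt: Tonian 1000–720; Devonian 419.2–358.9; Carboniferous 358.9–298.9; Statherian 1800–1600; Orosirian 2050–1800 (Ma).
Larger Ma is earlier, so the oldest is Orosirian and the youngest is Carboniferous; oldest to youngest: Orosirian, Statherian, Tonian, Devonian, Carboniferous.
Oldest start 2050 minus youngest end 298.9 gives 1751.1 Myr overall.
Individual lengths (start − end): Tonian 280; Devonian 60.3; Statherian 200; Carboniferous 60; Orosirian 250. The largest is Tonian at 280 Myr.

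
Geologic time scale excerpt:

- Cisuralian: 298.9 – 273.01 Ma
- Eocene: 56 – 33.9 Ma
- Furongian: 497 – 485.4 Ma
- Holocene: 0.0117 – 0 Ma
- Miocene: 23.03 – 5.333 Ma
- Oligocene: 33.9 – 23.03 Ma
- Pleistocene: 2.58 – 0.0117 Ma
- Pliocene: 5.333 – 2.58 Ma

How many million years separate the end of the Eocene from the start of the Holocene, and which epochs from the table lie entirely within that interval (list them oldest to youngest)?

The Eocene closes at 33.9 Ma and the Holocene opens at 0.0117 Ma, so the interval is 33.9 − 0.0117 = 33.8883 Myr.
An epoch fits inside if it starts at or after 33.9 Ma and ends at or before 0.0117 Ma; oldest first that gives Oligocene, Miocene, Pliocene, Pleistocene.

33.8883 million years; Oligocene, Miocene, Pliocene, Pleistocene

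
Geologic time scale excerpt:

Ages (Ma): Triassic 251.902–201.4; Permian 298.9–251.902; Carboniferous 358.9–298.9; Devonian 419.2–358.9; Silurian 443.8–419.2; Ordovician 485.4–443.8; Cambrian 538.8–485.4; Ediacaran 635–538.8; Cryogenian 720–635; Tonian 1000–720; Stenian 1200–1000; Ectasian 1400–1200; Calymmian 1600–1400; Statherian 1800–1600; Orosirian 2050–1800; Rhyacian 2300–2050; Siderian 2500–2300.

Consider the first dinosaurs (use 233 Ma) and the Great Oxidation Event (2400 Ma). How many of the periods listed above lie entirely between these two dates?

The older date is 2400 Ma and the younger is 233 Ma.
Periods with start < 2400 and end > 233 Ma: Rhyacian (2300–2050), Orosirian (2050–1800), Statherian (1800–1600), Calymmian (1600–1400), Ectasian (1400–1200), Stenian (1200–1000), Tonian (1000–720), Cryogenian (720–635), Ediacaran (635–538.8), Cambrian (538.8–485.4), Ordovician (485.4–443.8), Silurian (443.8–419.2), Devonian (419.2–358.9), Carboniferous (358.9–298.9), Permian (298.9–251.902).
That is 15 complete periods.

15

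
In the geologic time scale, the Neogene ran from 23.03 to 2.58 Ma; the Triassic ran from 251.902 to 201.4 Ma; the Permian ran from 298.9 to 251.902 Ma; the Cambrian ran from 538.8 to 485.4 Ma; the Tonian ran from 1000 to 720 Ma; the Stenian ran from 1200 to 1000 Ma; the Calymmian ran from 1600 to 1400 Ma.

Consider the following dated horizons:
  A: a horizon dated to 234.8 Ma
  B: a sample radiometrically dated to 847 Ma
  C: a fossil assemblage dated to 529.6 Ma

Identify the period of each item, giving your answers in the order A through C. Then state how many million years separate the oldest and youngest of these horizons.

A — Triassic; B — Tonian; C — Cambrian; span 612.2 million years

Match each age against the start–end ranges in the excerpt: A = 234.8 Ma → Triassic (251.902–201.4); B = 847 Ma → Tonian (1000–720); C = 529.6 Ma → Cambrian (538.8–485.4).
The largest age is 847 Ma and the smallest is 234.8 Ma; their difference is 612.2 Myr.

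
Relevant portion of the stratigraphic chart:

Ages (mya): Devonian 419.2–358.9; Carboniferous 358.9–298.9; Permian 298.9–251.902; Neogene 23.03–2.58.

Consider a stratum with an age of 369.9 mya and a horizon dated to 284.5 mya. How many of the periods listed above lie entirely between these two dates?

The older date is 369.9 Ma and the younger is 284.5 Ma.
Periods with start < 369.9 and end > 284.5 Ma: Carboniferous (358.9–298.9).
That is 1 complete period.

1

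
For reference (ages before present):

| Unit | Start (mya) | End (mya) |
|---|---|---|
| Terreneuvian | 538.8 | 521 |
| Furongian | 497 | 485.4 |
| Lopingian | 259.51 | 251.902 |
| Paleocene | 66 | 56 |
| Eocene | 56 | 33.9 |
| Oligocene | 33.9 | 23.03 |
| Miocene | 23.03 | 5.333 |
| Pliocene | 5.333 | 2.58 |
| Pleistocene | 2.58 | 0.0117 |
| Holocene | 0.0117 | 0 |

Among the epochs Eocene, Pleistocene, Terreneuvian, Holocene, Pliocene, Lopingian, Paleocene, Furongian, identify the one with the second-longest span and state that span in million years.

Terreneuvian, 17.8 million years

Start − end for each: Eocene 56 − 33.9 = 22.1; Pleistocene 2.58 − 0.0117 = 2.5683; Terreneuvian 538.8 − 521 = 17.8; Holocene 0.0117 − 0 = 0.0117; Pliocene 5.333 − 2.58 = 2.753; Lopingian 259.51 − 251.902 = 7.608; Paleocene 66 − 56 = 10; Furongian 497 − 485.4 = 11.6.
Ranking these from longest: Eocene > Terreneuvian > Furongian > Paleocene > Lopingian > Pliocene > Pleistocene > Holocene.
Position 2 in that ranking is Terreneuvian, which lasted 17.8 Myr.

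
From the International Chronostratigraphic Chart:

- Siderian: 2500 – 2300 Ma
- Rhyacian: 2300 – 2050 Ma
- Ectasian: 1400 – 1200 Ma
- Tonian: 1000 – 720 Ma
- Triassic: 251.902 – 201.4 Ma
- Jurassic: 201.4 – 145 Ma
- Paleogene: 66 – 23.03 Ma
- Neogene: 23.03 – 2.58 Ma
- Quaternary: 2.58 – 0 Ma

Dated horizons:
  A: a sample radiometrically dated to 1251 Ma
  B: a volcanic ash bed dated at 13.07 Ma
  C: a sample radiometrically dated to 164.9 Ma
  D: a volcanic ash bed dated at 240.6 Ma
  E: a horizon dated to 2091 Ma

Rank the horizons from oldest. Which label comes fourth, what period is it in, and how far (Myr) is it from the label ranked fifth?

C, in the Jurassic; 151.83 million years to B

Larger Ma means older, so oldest first: E 2091 > A 1251 > D 240.6 > C 164.9 > B 13.07.
Counting 4 along gives C (164.9 Ma); the excerpt puts that inside the Jurassic, 201.4–145 Ma.
Next in line is B (13.07 Ma), and 164.9 − 13.07 = 151.83 Myr.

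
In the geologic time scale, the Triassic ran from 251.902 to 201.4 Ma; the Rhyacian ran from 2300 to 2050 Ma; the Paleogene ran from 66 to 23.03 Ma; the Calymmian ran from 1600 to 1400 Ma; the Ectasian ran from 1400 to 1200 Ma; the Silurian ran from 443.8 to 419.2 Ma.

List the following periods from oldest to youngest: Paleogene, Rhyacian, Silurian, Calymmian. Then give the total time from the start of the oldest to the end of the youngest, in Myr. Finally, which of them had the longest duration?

From the excerpt: Paleogene 66–23.03; Rhyacian 2300–2050; Silurian 443.8–419.2; Calymmian 1600–1400 (Ma).
Larger Ma is earlier, so the oldest is Rhyacian and the youngest is Paleogene; oldest to youngest: Rhyacian, Calymmian, Silurian, Paleogene.
Oldest start 2300 minus youngest end 23.03 gives 2276.97 Myr overall.
Individual lengths (start − end): Calymmian 200; Paleogene 42.97; Rhyacian 250; Silurian 24.6. The largest is Rhyacian at 250 Myr.

Rhyacian, Calymmian, Silurian, Paleogene; total span 2276.97 Myr; longest is Rhyacian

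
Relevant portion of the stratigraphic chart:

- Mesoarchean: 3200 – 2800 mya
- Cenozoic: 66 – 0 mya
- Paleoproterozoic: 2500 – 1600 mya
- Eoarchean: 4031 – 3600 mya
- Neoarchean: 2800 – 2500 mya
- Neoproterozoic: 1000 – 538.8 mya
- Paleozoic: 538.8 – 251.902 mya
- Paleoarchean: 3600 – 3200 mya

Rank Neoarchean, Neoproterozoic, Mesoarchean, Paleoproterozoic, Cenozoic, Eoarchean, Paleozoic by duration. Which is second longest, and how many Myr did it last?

Neoproterozoic, 461.2 million years

Durations: Neoarchean 300; Neoproterozoic 461.2; Mesoarchean 400; Paleoproterozoic 900; Cenozoic 66; Eoarchean 431; Paleozoic 286.898 Myr.
Sorted longest-first: Paleoproterozoic (900), Neoproterozoic (461.2), Eoarchean (431), Mesoarchean (400), Neoarchean (300), Paleozoic (286.898), Cenozoic (66).
The second longest is Neoproterozoic at 461.2 Myr.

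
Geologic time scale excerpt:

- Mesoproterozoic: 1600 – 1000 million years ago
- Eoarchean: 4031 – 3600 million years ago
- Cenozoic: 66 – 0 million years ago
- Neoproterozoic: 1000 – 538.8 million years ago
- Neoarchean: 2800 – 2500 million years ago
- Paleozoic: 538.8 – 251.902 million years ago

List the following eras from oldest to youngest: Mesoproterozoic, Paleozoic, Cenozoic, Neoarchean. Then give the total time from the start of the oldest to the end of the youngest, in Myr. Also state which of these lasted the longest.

Neoarchean → Mesoproterozoic → Paleozoic → Cenozoic; total span 2800 Myr; longest is Mesoproterozoic

From the excerpt: Mesoproterozoic 1600–1000; Paleozoic 538.8–251.902; Cenozoic 66–0; Neoarchean 2800–2500 (Ma).
Larger Ma is earlier, so the oldest is Neoarchean and the youngest is Cenozoic; oldest to youngest: Neoarchean, Mesoproterozoic, Paleozoic, Cenozoic.
Oldest start 2800 minus youngest end 0 gives 2800 Myr overall.
Individual lengths (start − end): Paleozoic 286.898; Neoarchean 300; Cenozoic 66; Mesoproterozoic 600. The largest is Mesoproterozoic at 600 Myr.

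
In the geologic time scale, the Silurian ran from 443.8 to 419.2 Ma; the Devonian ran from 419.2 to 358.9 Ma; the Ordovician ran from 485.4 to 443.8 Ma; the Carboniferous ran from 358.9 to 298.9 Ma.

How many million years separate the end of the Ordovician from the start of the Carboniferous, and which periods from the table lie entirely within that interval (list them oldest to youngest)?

The Ordovician closes at 443.8 Ma and the Carboniferous opens at 358.9 Ma, so the interval is 443.8 − 358.9 = 84.9 Myr.
A period fits inside if it starts at or after 443.8 Ma and ends at or before 358.9 Ma; oldest first that gives Silurian, Devonian.

84.9 million years; Silurian, Devonian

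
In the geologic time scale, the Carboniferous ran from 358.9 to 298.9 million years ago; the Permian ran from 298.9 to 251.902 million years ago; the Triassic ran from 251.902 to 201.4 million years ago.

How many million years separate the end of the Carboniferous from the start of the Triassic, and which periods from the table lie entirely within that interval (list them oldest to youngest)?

46.998 million years; Permian

The Carboniferous closes at 298.9 Ma and the Triassic opens at 251.902 Ma, so the interval is 298.9 − 251.902 = 46.998 Myr.
A period fits inside if it starts at or after 298.9 Ma and ends at or before 251.902 Ma; oldest first that gives Permian.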